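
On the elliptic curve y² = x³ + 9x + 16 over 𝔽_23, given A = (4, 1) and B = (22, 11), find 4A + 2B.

First 4A:
Double-and-add on 4 = (100)₂. Start with A = (4, 1) for the leading 1-bit.
double: tangent at (4, 1): λ = (3·4² + 9)/(2·1) ≡ 11/2. 2⁻¹ ≡ 12 (mod 23) since 2·12 = 24 ≡ 1, so λ ≡ 11·12 ≡ 17.
  x = λ² - 4 - 4 = 289 - 8 ≡ 5; y = λ·(4 - 5) - 1 ≡ 5. → (5, 5)
double: tangent at (5, 5): λ = (3·5² + 9)/(2·5) ≡ 15/10. 10⁻¹ ≡ 7 (mod 23) since 10·7 = 70 ≡ 1, so λ ≡ 15·7 ≡ 13.
  x = λ² - 5 - 5 = 169 - 10 ≡ 21; y = λ·(5 - 21) - 5 ≡ 17. → (21, 17)
4A = (21, 17).
Next 2B:
Repeated addition: build up to 2B.
2B: tangent at (22, 11): λ = (3·22² + 9)/(2·11) ≡ 12/22. 22⁻¹ ≡ 22 (mod 23), so λ ≡ 12·22 ≡ 11.
  x = λ² - 22 - 22 = 121 - 44 ≡ 8; y = λ·(22 - 8) - 11 ≡ 5. → (8, 5)
2B = (8, 5).
Finally 4A + 2B:
(21, 17) + (8, 5). λ = (5 - 17)/(8 - 21) ≡ 11/10 mod 23. 10⁻¹ ≡ 7 (mod 23), so λ ≡ 8.
  x = λ² - 21 - 8 = 64 - 29 ≡ 12; y = λ·(21 - 12) - 17 ≡ 9. → (12, 9)

(12, 9)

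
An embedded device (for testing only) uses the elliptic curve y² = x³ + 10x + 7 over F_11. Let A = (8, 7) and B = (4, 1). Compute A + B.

(4, 10)

(8, 7) + (4, 1). λ = (1 - 7)/(4 - 8) ≡ 5/7 mod 11. 7⁻¹ ≡ 8 (mod 11), so λ ≡ 7.
  x = λ² - 8 - 4 = 49 - 12 ≡ 4; y = λ·(8 - 4) - 7 ≡ 10. → (4, 10)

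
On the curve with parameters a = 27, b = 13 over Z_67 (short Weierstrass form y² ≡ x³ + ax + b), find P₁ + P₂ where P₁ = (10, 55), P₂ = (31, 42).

(10, 55) + (31, 42). λ = (42 - 55)/(31 - 10) ≡ 54/21 mod 67. 21⁻¹ ≡ 16 (mod 67) since 21·16 = 336 ≡ 1, so λ ≡ 60.
  x = λ² - 10 - 31 = 3600 - 41 ≡ 8; y = λ·(10 - 8) - 55 ≡ 65. → (8, 65)

(8, 65)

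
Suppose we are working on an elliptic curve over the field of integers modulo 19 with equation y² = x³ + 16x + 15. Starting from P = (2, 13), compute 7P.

Repeated addition: build up to 7P.
2P: tangent at (2, 13): λ = (3·2² + 16)/(2·13) ≡ 9/7. 7⁻¹ ≡ 11 (mod 19) since 7·11 = 77 ≡ 1, so λ ≡ 9·11 ≡ 4.
  x = λ² - 2 - 2 = 16 - 4 ≡ 12; y = λ·(2 - 12) - 13 ≡ 4. → (12, 4)
3P: (12, 4) + (2, 13). λ = (13 - 4)/(2 - 12) ≡ 9/9 mod 19. 9⁻¹ ≡ 17 (mod 19) since 9·17 = 153 ≡ 1, so λ ≡ 1.
  x = λ² - 12 - 2 = 1 - 14 ≡ 6; y = λ·(12 - 6) - 4 ≡ 2. → (6, 2)
4P: (6, 2) + (2, 13). λ = (13 - 2)/(2 - 6) ≡ 11/15 mod 19. 15⁻¹ ≡ 14 (mod 19) since 15·14 = 210 ≡ 1, so λ ≡ 2.
  x = λ² - 6 - 2 = 4 - 8 ≡ 15; y = λ·(6 - 15) - 2 ≡ 18. → (15, 18)
5P: (15, 18) + (2, 13). λ = (13 - 18)/(2 - 15) ≡ 14/6 mod 19. 6⁻¹ ≡ 16 (mod 19), so λ ≡ 15.
  x = λ² - 15 - 2 = 225 - 17 ≡ 18; y = λ·(15 - 18) - 18 ≡ 13. → (18, 13)
6P: (18, 13) + (2, 13). λ = (13 - 13)/(2 - 18) ≡ 0/3 mod 19. 3⁻¹ ≡ 13 (mod 19) since 3·13 = 39 ≡ 1, so λ ≡ 0.
  x = λ² - 18 - 2 = 0 - 20 ≡ 18; y = λ·(18 - 18) - 13 ≡ 6. → (18, 6)
7P: (18, 6) + (2, 13). λ = (13 - 6)/(2 - 18) ≡ 7/3 mod 19. 3⁻¹ ≡ 13 (mod 19) since 3·13 = 39 ≡ 1, so λ ≡ 15.
  x = λ² - 18 - 2 = 225 - 20 ≡ 15; y = λ·(18 - 15) - 6 ≡ 1. → (15, 1)

(15, 1)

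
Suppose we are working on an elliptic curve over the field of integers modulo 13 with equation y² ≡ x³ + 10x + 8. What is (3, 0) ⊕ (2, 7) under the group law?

(5, 1)

(3, 0) + (2, 7). λ = (7 - 0)/(2 - 3) ≡ 7/12 mod 13. 12⁻¹ ≡ 12 (mod 13), so λ ≡ 6.
  x = λ² - 3 - 2 = 36 - 5 ≡ 5; y = λ·(3 - 5) - 0 ≡ 1. → (5, 1)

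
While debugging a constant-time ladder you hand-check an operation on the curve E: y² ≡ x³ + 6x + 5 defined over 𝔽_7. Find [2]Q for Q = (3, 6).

(2, 2)

tangent at (3, 6): λ = (3·3² + 6)/(2·6) ≡ 5/5. 5⁻¹ ≡ 3 (mod 7), so λ ≡ 5·3 ≡ 1.
  x = λ² - 3 - 3 = 1 - 6 ≡ 2; y = λ·(3 - 2) - 6 ≡ 2. → (2, 2)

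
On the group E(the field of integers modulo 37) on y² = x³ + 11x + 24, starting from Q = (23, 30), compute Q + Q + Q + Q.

Repeated addition: build up to 4Q.
2Q: tangent at (23, 30): λ = (3·23² + 11)/(2·30) ≡ 7/23. 23⁻¹ ≡ 29 (mod 37), so λ ≡ 7·29 ≡ 18.
  x = λ² - 23 - 23 = 324 - 46 ≡ 19; y = λ·(23 - 19) - 30 ≡ 5. → (19, 5)
3Q: (19, 5) + (23, 30). λ = (30 - 5)/(23 - 19) ≡ 25/4 mod 37. 4⁻¹ ≡ 28 (mod 37), so λ ≡ 34.
  x = λ² - 19 - 23 = 1156 - 42 ≡ 4; y = λ·(19 - 4) - 5 ≡ 24. → (4, 24)
4Q: (4, 24) + (23, 30). λ = (30 - 24)/(23 - 4) ≡ 6/19 mod 37. 19⁻¹ ≡ 2 (mod 37), so λ ≡ 12.
  x = λ² - 4 - 23 = 144 - 27 ≡ 6; y = λ·(4 - 6) - 24 ≡ 26. → (6, 26)

(6, 26)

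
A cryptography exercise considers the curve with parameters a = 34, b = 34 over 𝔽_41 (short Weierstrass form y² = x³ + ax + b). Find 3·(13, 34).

(19, 6)

Write G = (13, 34).
Repeated addition: build up to 3G.
2G: tangent at (13, 34): λ = (3·13² + 34)/(2·34) ≡ 8/27. 27⁻¹ ≡ 38 (mod 41) since 27·38 = 1026 ≡ 1, so λ ≡ 8·38 ≡ 17.
  x = λ² - 13 - 13 = 289 - 26 ≡ 17; y = λ·(13 - 17) - 34 ≡ 21. → (17, 21)
3G: (17, 21) + (13, 34). λ = (34 - 21)/(13 - 17) ≡ 13/37 mod 41. 37⁻¹ ≡ 10 (mod 41), so λ ≡ 7.
  x = λ² - 17 - 13 = 49 - 30 ≡ 19; y = λ·(17 - 19) - 21 ≡ 6. → (19, 6)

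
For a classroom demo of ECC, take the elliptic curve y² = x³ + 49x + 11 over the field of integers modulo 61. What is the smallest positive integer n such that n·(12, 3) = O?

2P: tangent at (12, 3): λ = (3·12² + 49)/(2·3) ≡ 54/6. 6⁻¹ ≡ 51 (mod 61), so λ ≡ 54·51 ≡ 9.
  x = λ² - 12 - 12 = 81 - 24 ≡ 57; y = λ·(12 - 57) - 3 ≡ 19. → (57, 19)
3P: (57, 19) + (12, 3). λ = (3 - 19)/(12 - 57) ≡ 45/16 mod 61. 16⁻¹ ≡ 42 (mod 61), so λ ≡ 60.
  x = λ² - 57 - 12 = 3600 - 69 ≡ 54; y = λ·(57 - 54) - 19 ≡ 39. → (54, 39)
4P: (54, 39) + (12, 3). λ = (3 - 39)/(12 - 54) ≡ 25/19 mod 61. 19⁻¹ ≡ 45 (mod 61), so λ ≡ 27.
  x = λ² - 54 - 12 = 729 - 66 ≡ 53; y = λ·(54 - 53) - 39 ≡ 49. → (53, 49)
5P: (53, 49) + (12, 3). λ = (3 - 49)/(12 - 53) ≡ 15/20 mod 61. 20⁻¹ ≡ 58 (mod 61) since 20·58 = 1160 ≡ 1, so λ ≡ 16.
  x = λ² - 53 - 12 = 256 - 65 ≡ 8; y = λ·(53 - 8) - 49 ≡ 0. → (8, 0)
6P: (8, 0) + (12, 3). λ = (3 - 0)/(12 - 8) ≡ 3/4 mod 61. 4⁻¹ ≡ 46 (mod 61), so λ ≡ 16.
  x = λ² - 8 - 12 = 256 - 20 ≡ 53; y = λ·(8 - 53) - 0 ≡ 12. → (53, 12)
7P: (53, 12) + (12, 3). λ = (3 - 12)/(12 - 53) ≡ 52/20 mod 61. 20⁻¹ ≡ 58 (mod 61), so λ ≡ 27.
  x = λ² - 53 - 12 = 729 - 65 ≡ 54; y = λ·(53 - 54) - 12 ≡ 22. → (54, 22)
8P: (54, 22) + (12, 3). λ = (3 - 22)/(12 - 54) ≡ 42/19 mod 61. 19⁻¹ ≡ 45 (mod 61) since 19·45 = 855 ≡ 1, so λ ≡ 60.
  x = λ² - 54 - 12 = 3600 - 66 ≡ 57; y = λ·(54 - 57) - 22 ≡ 42. → (57, 42)
9P: (57, 42) + (12, 3). λ = (3 - 42)/(12 - 57) ≡ 22/16 mod 61. 16⁻¹ ≡ 42 (mod 61), so λ ≡ 9.
  x = λ² - 57 - 12 = 81 - 69 ≡ 12; y = λ·(57 - 12) - 42 ≡ 58. → (12, 58)
10P: (12, 58) + (12, 3): same x and y₁ ≡ -y₂, so the sum is O.
10P = O, so the order is 10.

10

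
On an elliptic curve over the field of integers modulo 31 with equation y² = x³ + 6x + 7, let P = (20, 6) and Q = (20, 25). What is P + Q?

The two points share x = 20 and their y-coordinates satisfy 6 + 25 ≡ 0 (mod 31), so they are inverses. Their sum is ∞.

O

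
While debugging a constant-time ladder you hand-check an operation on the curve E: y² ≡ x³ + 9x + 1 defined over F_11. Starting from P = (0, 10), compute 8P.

O

Double-and-add on 8 = (1000)₂. Start with P = (0, 10) for the leading 1-bit.
double: tangent at (0, 10): λ = (3·0² + 9)/(2·10) ≡ 9/9. 9⁻¹ ≡ 5 (mod 11) since 9·5 = 45 ≡ 1, so λ ≡ 9·5 ≡ 1.
  x = λ² - 0 - 0 = 1 - 0 ≡ 1; y = λ·(0 - 1) - 10 ≡ 0. → (1, 0)
double: (1, 0) + (1, 0): same x and y₁ ≡ -y₂, so the sum is O.
double: O + O = O (identity).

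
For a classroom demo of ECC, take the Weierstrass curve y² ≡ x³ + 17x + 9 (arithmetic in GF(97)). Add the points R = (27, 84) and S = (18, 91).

(55, 24)

(27, 84) + (18, 91). λ = (91 - 84)/(18 - 27) ≡ 7/88 mod 97. 88⁻¹ ≡ 43 (mod 97) since 88·43 = 3784 ≡ 1, so λ ≡ 10.
  x = λ² - 27 - 18 = 100 - 45 ≡ 55; y = λ·(27 - 55) - 84 ≡ 24. → (55, 24)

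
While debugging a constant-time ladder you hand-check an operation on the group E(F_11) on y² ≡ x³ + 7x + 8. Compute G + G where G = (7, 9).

(8, 2)

tangent at (7, 9): λ = (3·7² + 7)/(2·9) ≡ 0/7. 7⁻¹ ≡ 8 (mod 11) since 7·8 = 56 ≡ 1, so λ ≡ 0·8 ≡ 0.
  x = λ² - 7 - 7 = 0 - 14 ≡ 8; y = λ·(7 - 8) - 9 ≡ 2. → (8, 2)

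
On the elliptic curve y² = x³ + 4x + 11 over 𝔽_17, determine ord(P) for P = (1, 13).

5

2P: tangent at (1, 13): λ = (3·1² + 4)/(2·13) ≡ 7/9. 9⁻¹ ≡ 2 (mod 17), so λ ≡ 7·2 ≡ 14.
  x = λ² - 1 - 1 = 196 - 2 ≡ 7; y = λ·(1 - 7) - 13 ≡ 5. → (7, 5)
3P: (7, 5) + (1, 13). λ = (13 - 5)/(1 - 7) ≡ 8/11 mod 17. 11⁻¹ ≡ 14 (mod 17), so λ ≡ 10.
  x = λ² - 7 - 1 = 100 - 8 ≡ 7; y = λ·(7 - 7) - 5 ≡ 12. → (7, 12)
4P: (7, 12) + (1, 13). λ = (13 - 12)/(1 - 7) ≡ 1/11 mod 17. 11⁻¹ ≡ 14 (mod 17), so λ ≡ 14.
  x = λ² - 7 - 1 = 196 - 8 ≡ 1; y = λ·(7 - 1) - 12 ≡ 4. → (1, 4)
5P: (1, 4) + (1, 13): same x and y₁ ≡ -y₂, so the sum is O.
5P = O, so the order is 5.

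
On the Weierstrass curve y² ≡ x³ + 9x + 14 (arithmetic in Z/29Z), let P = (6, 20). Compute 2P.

tangent at (6, 20): λ = (3·6² + 9)/(2·20) ≡ 1/11. 11⁻¹ ≡ 8 (mod 29) since 11·8 = 88 ≡ 1, so λ ≡ 1·8 ≡ 8.
  x = λ² - 6 - 6 = 64 - 12 ≡ 23; y = λ·(6 - 23) - 20 ≡ 18. → (23, 18)

(23, 18)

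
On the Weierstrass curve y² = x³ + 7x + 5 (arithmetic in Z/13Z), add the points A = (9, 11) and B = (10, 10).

(8, 1)

(9, 11) + (10, 10). λ = (10 - 11)/(10 - 9) ≡ 12/1 mod 13. 1⁻¹ ≡ 1 (mod 13), so λ ≡ 12.
  x = λ² - 9 - 10 = 144 - 19 ≡ 8; y = λ·(9 - 8) - 11 ≡ 1. → (8, 1)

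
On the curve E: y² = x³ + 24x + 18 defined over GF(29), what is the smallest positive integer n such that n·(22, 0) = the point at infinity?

2

2P: (22, 0) + (22, 0): same x and y₁ ≡ -y₂, so the sum is the point at infinity.
2P = the point at infinity, so the order is 2.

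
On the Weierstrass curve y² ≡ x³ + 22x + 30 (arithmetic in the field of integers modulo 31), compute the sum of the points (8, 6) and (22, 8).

(8, 6) + (22, 8). λ = (8 - 6)/(22 - 8) ≡ 2/14 mod 31. 14⁻¹ ≡ 20 (mod 31), so λ ≡ 9.
  x = λ² - 8 - 22 = 81 - 30 ≡ 20; y = λ·(8 - 20) - 6 ≡ 10. → (20, 10)

(20, 10)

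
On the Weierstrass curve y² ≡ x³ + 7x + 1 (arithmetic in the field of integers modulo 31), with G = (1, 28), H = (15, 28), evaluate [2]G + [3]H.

First 2G:
Repeated addition: build up to 2G.
2G: tangent at (1, 28): λ = (3·1² + 7)/(2·28) ≡ 10/25. 25⁻¹ ≡ 5 (mod 31) since 25·5 = 125 ≡ 1, so λ ≡ 10·5 ≡ 19.
  x = λ² - 1 - 1 = 361 - 2 ≡ 18; y = λ·(1 - 18) - 28 ≡ 21. → (18, 21)
2G = (18, 21).
Next 3H:
Repeated addition: build up to 3H.
2H: tangent at (15, 28): λ = (3·15² + 7)/(2·28) ≡ 0/25. 25⁻¹ ≡ 5 (mod 31), so λ ≡ 0·5 ≡ 0.
  x = λ² - 15 - 15 = 0 - 30 ≡ 1; y = λ·(15 - 1) - 28 ≡ 3. → (1, 3)
3H: (1, 3) + (15, 28). λ = (28 - 3)/(15 - 1) ≡ 25/14 mod 31. 14⁻¹ ≡ 20 (mod 31), so λ ≡ 4.
  x = λ² - 1 - 15 = 16 - 16 ≡ 0; y = λ·(1 - 0) - 3 ≡ 1. → (0, 1)
3H = (0, 1).
Finally 2G + 3H:
(18, 21) + (0, 1). λ = (1 - 21)/(0 - 18) ≡ 11/13 mod 31. 13⁻¹ ≡ 12 (mod 31) since 13·12 = 156 ≡ 1, so λ ≡ 8.
  x = λ² - 18 - 0 = 64 - 18 ≡ 15; y = λ·(18 - 15) - 21 ≡ 3. → (15, 3)

(15, 3)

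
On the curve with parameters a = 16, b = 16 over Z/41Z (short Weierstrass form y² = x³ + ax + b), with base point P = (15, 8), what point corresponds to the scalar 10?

(31, 2)

Double-and-add on 10 = (1010)₂. Start with P = (15, 8) for the leading 1-bit.
double: tangent at (15, 8): λ = (3·15² + 16)/(2·8) ≡ 35/16. 16⁻¹ ≡ 18 (mod 41), so λ ≡ 35·18 ≡ 15.
  x = λ² - 15 - 15 = 225 - 30 ≡ 31; y = λ·(15 - 31) - 8 ≡ 39. → (31, 39)
double: tangent at (31, 39): λ = (3·31² + 16)/(2·39) ≡ 29/37. 37⁻¹ ≡ 10 (mod 41) since 37·10 = 370 ≡ 1, so λ ≡ 29·10 ≡ 3.
  x = λ² - 31 - 31 = 9 - 62 ≡ 29; y = λ·(31 - 29) - 39 ≡ 8. → (29, 8)
add P: (29, 8) + (15, 8). λ = (8 - 8)/(15 - 29) ≡ 0/27 mod 41. 27⁻¹ ≡ 38 (mod 41), so λ ≡ 0.
  x = λ² - 29 - 15 = 0 - 44 ≡ 38; y = λ·(29 - 38) - 8 ≡ 33. → (38, 33)
double: tangent at (38, 33): λ = (3·38² + 16)/(2·33) ≡ 2/25. 25⁻¹ ≡ 23 (mod 41) since 25·23 = 575 ≡ 1, so λ ≡ 2·23 ≡ 5.
  x = λ² - 38 - 38 = 25 - 76 ≡ 31; y = λ·(38 - 31) - 33 ≡ 2. → (31, 2)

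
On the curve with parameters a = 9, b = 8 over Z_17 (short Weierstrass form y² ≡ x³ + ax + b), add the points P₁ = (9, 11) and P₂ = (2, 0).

(9, 11) + (2, 0). λ = (0 - 11)/(2 - 9) ≡ 6/10 mod 17. 10⁻¹ ≡ 12 (mod 17) since 10·12 = 120 ≡ 1, so λ ≡ 4.
  x = λ² - 9 - 2 = 16 - 11 ≡ 5; y = λ·(9 - 5) - 11 ≡ 5. → (5, 5)

(5, 5)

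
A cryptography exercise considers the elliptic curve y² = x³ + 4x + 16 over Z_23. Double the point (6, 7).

(6, 16)

tangent at (6, 7): λ = (3·6² + 4)/(2·7) ≡ 20/14. 14⁻¹ ≡ 5 (mod 23), so λ ≡ 20·5 ≡ 8.
  x = λ² - 6 - 6 = 64 - 12 ≡ 6; y = λ·(6 - 6) - 7 ≡ 16. → (6, 16)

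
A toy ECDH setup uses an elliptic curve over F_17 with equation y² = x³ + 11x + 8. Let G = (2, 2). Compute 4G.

Repeated addition: build up to 4G.
2G: tangent at (2, 2): λ = (3·2² + 11)/(2·2) ≡ 6/4. 4⁻¹ ≡ 13 (mod 17), so λ ≡ 6·13 ≡ 10.
  x = λ² - 2 - 2 = 100 - 4 ≡ 11; y = λ·(2 - 11) - 2 ≡ 10. → (11, 10)
3G: (11, 10) + (2, 2). λ = (2 - 10)/(2 - 11) ≡ 9/8 mod 17. 8⁻¹ ≡ 15 (mod 17), so λ ≡ 16.
  x = λ² - 11 - 2 = 256 - 13 ≡ 5; y = λ·(11 - 5) - 10 ≡ 1. → (5, 1)
4G: (5, 1) + (2, 2). λ = (2 - 1)/(2 - 5) ≡ 1/14 mod 17. 14⁻¹ ≡ 11 (mod 17), so λ ≡ 11.
  x = λ² - 5 - 2 = 121 - 7 ≡ 12; y = λ·(5 - 12) - 1 ≡ 7. → (12, 7)

(12, 7)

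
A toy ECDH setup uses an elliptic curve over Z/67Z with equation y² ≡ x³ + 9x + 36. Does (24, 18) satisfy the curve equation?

y² = 18² ≡ 56; x³ + 9x + 36 = 14076 ≡ 6 (mod 67). 56 ≠ 6.

no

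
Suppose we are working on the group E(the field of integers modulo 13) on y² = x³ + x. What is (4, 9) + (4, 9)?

tangent at (4, 9): λ = (3·4² + 1)/(2·9) ≡ 10/5. 5⁻¹ ≡ 8 (mod 13), so λ ≡ 10·8 ≡ 2.
  x = λ² - 4 - 4 = 4 - 8 ≡ 9; y = λ·(4 - 9) - 9 ≡ 7. → (9, 7)

(9, 7)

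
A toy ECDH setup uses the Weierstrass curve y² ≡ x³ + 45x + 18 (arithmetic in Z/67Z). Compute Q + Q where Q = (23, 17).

tangent at (23, 17): λ = (3·23² + 45)/(2·17) ≡ 24/34. 34⁻¹ ≡ 2 (mod 67), so λ ≡ 24·2 ≡ 48.
  x = λ² - 23 - 23 = 2304 - 46 ≡ 47; y = λ·(23 - 47) - 17 ≡ 37. → (47, 37)

(47, 37)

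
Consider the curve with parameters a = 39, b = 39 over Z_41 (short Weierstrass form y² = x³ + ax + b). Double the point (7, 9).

(29, 37)

tangent at (7, 9): λ = (3·7² + 39)/(2·9) ≡ 22/18. 18⁻¹ ≡ 16 (mod 41), so λ ≡ 22·16 ≡ 24.
  x = λ² - 7 - 7 = 576 - 14 ≡ 29; y = λ·(7 - 29) - 9 ≡ 37. → (29, 37)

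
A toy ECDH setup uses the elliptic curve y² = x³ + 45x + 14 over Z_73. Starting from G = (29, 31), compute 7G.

(70, 61)

Double-and-add on 7 = (111)₂. Start with G = (29, 31) for the leading 1-bit.
double: tangent at (29, 31): λ = (3·29² + 45)/(2·31) ≡ 13/62. 62⁻¹ ≡ 53 (mod 73) since 62·53 = 3286 ≡ 1, so λ ≡ 13·53 ≡ 32.
  x = λ² - 29 - 29 = 1024 - 58 ≡ 17; y = λ·(29 - 17) - 31 ≡ 61. → (17, 61)
add G: (17, 61) + (29, 31). λ = (31 - 61)/(29 - 17) ≡ 43/12 mod 73. 12⁻¹ ≡ 67 (mod 73) since 12·67 = 804 ≡ 1, so λ ≡ 34.
  x = λ² - 17 - 29 = 1156 - 46 ≡ 15; y = λ·(17 - 15) - 61 ≡ 7. → (15, 7)
double: tangent at (15, 7): λ = (3·15² + 45)/(2·7) ≡ 63/14. 14⁻¹ ≡ 47 (mod 73) since 14·47 = 658 ≡ 1, so λ ≡ 63·47 ≡ 41.
  x = λ² - 15 - 15 = 1681 - 30 ≡ 45; y = λ·(15 - 45) - 7 ≡ 4. → (45, 4)
add G: (45, 4) + (29, 31). λ = (31 - 4)/(29 - 45) ≡ 27/57 mod 73. 57⁻¹ ≡ 41 (mod 73), so λ ≡ 12.
  x = λ² - 45 - 29 = 144 - 74 ≡ 70; y = λ·(45 - 70) - 4 ≡ 61. → (70, 61)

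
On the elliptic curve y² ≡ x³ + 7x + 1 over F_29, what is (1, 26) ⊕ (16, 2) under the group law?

(1, 26) + (16, 2). λ = (2 - 26)/(16 - 1) ≡ 5/15 mod 29. 15⁻¹ ≡ 2 (mod 29), so λ ≡ 10.
  x = λ² - 1 - 16 = 100 - 17 ≡ 25; y = λ·(1 - 25) - 26 ≡ 24. → (25, 24)

(25, 24)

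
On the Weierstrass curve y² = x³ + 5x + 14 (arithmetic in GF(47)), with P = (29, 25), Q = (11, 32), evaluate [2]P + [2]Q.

First 2P:
Repeated addition: build up to 2P.
2P: tangent at (29, 25): λ = (3·29² + 5)/(2·25) ≡ 37/3. 3⁻¹ ≡ 16 (mod 47), so λ ≡ 37·16 ≡ 28.
  x = λ² - 29 - 29 = 784 - 58 ≡ 21; y = λ·(29 - 21) - 25 ≡ 11. → (21, 11)
2P = (21, 11).
Next 2Q:
Repeated addition: build up to 2Q.
2Q: tangent at (11, 32): λ = (3·11² + 5)/(2·32) ≡ 39/17. 17⁻¹ ≡ 36 (mod 47), so λ ≡ 39·36 ≡ 41.
  x = λ² - 11 - 11 = 1681 - 22 ≡ 14; y = λ·(11 - 14) - 32 ≡ 33. → (14, 33)
2Q = (14, 33).
Finally 2P + 2Q:
(21, 11) + (14, 33). λ = (33 - 11)/(14 - 21) ≡ 22/40 mod 47. 40⁻¹ ≡ 20 (mod 47) since 40·20 = 800 ≡ 1, so λ ≡ 17.
  x = λ² - 21 - 14 = 289 - 35 ≡ 19; y = λ·(21 - 19) - 11 ≡ 23. → (19, 23)

(19, 23)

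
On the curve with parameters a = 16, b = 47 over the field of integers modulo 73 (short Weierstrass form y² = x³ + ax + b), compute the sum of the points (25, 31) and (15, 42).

(51, 56)

(25, 31) + (15, 42). λ = (42 - 31)/(15 - 25) ≡ 11/63 mod 73. 63⁻¹ ≡ 51 (mod 73), so λ ≡ 50.
  x = λ² - 25 - 15 = 2500 - 40 ≡ 51; y = λ·(25 - 51) - 31 ≡ 56. → (51, 56)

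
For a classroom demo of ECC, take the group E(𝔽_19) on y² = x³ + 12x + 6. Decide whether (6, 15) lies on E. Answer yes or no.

no

y² = 15² ≡ 16; x³ + 12x + 6 = 294 ≡ 9 (mod 19). 16 ≠ 9.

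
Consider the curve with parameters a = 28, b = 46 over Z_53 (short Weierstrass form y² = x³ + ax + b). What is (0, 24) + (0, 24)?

tangent at (0, 24): λ = (3·0² + 28)/(2·24) ≡ 28/48. 48⁻¹ ≡ 21 (mod 53), so λ ≡ 28·21 ≡ 5.
  x = λ² - 0 - 0 = 25 - 0 ≡ 25; y = λ·(0 - 25) - 24 ≡ 10. → (25, 10)

(25, 10)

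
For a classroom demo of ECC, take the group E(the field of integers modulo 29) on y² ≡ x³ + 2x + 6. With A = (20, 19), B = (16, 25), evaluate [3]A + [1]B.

(5, 24)

First 3A:
Repeated addition: build up to 3A.
2A: tangent at (20, 19): λ = (3·20² + 2)/(2·19) ≡ 13/9. 9⁻¹ ≡ 13 (mod 29) since 9·13 = 117 ≡ 1, so λ ≡ 13·13 ≡ 24.
  x = λ² - 20 - 20 = 576 - 40 ≡ 14; y = λ·(20 - 14) - 19 ≡ 9. → (14, 9)
3A: (14, 9) + (20, 19). λ = (19 - 9)/(20 - 14) ≡ 10/6 mod 29. 6⁻¹ ≡ 5 (mod 29), so λ ≡ 21.
  x = λ² - 14 - 20 = 441 - 34 ≡ 1; y = λ·(14 - 1) - 9 ≡ 3. → (1, 3)
3A = (1, 3).
Finally 3A + B:
(1, 3) + (16, 25). λ = (25 - 3)/(16 - 1) ≡ 22/15 mod 29. 15⁻¹ ≡ 2 (mod 29), so λ ≡ 15.
  x = λ² - 1 - 16 = 225 - 17 ≡ 5; y = λ·(1 - 5) - 3 ≡ 24. → (5, 24)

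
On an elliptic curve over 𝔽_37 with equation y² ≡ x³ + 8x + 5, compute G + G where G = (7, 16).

(22, 5)

tangent at (7, 16): λ = (3·7² + 8)/(2·16) ≡ 7/32. 32⁻¹ ≡ 22 (mod 37), so λ ≡ 7·22 ≡ 6.
  x = λ² - 7 - 7 = 36 - 14 ≡ 22; y = λ·(7 - 22) - 16 ≡ 5. → (22, 5)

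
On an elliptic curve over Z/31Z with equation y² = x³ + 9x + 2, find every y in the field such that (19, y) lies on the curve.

none

x³ + 9x + 2 = 7032 ≡ 26 (mod 31).
26 is a non-residue mod 31; no y exists.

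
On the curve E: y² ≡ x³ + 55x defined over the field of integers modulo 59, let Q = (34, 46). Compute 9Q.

(2, 0)

Double-and-add on 9 = (1001)₂. Start with Q = (34, 46) for the leading 1-bit.
double: tangent at (34, 46): λ = (3·34² + 55)/(2·46) ≡ 42/33. 33⁻¹ ≡ 34 (mod 59), so λ ≡ 42·34 ≡ 12.
  x = λ² - 34 - 34 = 144 - 68 ≡ 17; y = λ·(34 - 17) - 46 ≡ 40. → (17, 40)
double: tangent at (17, 40): λ = (3·17² + 55)/(2·40) ≡ 37/21. 21⁻¹ ≡ 45 (mod 59), so λ ≡ 37·45 ≡ 13.
  x = λ² - 17 - 17 = 169 - 34 ≡ 17; y = λ·(17 - 17) - 40 ≡ 19. → (17, 19)
double: tangent at (17, 19): λ = (3·17² + 55)/(2·19) ≡ 37/38. 38⁻¹ ≡ 14 (mod 59) since 38·14 = 532 ≡ 1, so λ ≡ 37·14 ≡ 46.
  x = λ² - 17 - 17 = 2116 - 34 ≡ 17; y = λ·(17 - 17) - 19 ≡ 40. → (17, 40)
add Q: (17, 40) + (34, 46). λ = (46 - 40)/(34 - 17) ≡ 6/17 mod 59. 17⁻¹ ≡ 7 (mod 59) since 17·7 = 119 ≡ 1, so λ ≡ 42.
  x = λ² - 17 - 34 = 1764 - 51 ≡ 2; y = λ·(17 - 2) - 40 ≡ 0. → (2, 0)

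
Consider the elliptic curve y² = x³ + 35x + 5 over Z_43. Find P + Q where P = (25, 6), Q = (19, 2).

(9, 19)

(25, 6) + (19, 2). λ = (2 - 6)/(19 - 25) ≡ 39/37 mod 43. 37⁻¹ ≡ 7 (mod 43) since 37·7 = 259 ≡ 1, so λ ≡ 15.
  x = λ² - 25 - 19 = 225 - 44 ≡ 9; y = λ·(25 - 9) - 6 ≡ 19. → (9, 19)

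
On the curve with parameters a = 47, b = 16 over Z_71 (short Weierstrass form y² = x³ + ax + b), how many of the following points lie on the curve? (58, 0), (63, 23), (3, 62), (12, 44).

0

(58, 0): 0² ≡ 0, rhs ≡ 48 → off.
(63, 23): 23² ≡ 32, rhs ≡ 51 → off.
(3, 62): 62² ≡ 10, rhs ≡ 42 → off.
(12, 44): 44² ≡ 19, rhs ≡ 36 → off.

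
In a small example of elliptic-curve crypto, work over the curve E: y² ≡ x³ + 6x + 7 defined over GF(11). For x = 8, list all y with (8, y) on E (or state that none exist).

x³ + 6x + 7 = 567 ≡ 6 (mod 11).
6 is a non-residue mod 11; no y exists.

none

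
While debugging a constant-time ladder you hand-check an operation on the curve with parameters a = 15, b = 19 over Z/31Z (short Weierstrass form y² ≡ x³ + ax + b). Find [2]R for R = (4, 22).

(12, 6)

tangent at (4, 22): λ = (3·4² + 15)/(2·22) ≡ 1/13. 13⁻¹ ≡ 12 (mod 31), so λ ≡ 1·12 ≡ 12.
  x = λ² - 4 - 4 = 144 - 8 ≡ 12; y = λ·(4 - 12) - 22 ≡ 6. → (12, 6)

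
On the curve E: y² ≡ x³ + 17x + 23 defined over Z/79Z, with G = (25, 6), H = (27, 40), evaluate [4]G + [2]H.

(7, 13)

First 4G:
Repeated addition: build up to 4G.
2G: tangent at (25, 6): λ = (3·25² + 17)/(2·6) ≡ 75/12. 12⁻¹ ≡ 33 (mod 79) since 12·33 = 396 ≡ 1, so λ ≡ 75·33 ≡ 26.
  x = λ² - 25 - 25 = 676 - 50 ≡ 73; y = λ·(25 - 73) - 6 ≡ 10. → (73, 10)
3G: (73, 10) + (25, 6). λ = (6 - 10)/(25 - 73) ≡ 75/31 mod 79. 31⁻¹ ≡ 51 (mod 79) since 31·51 = 1581 ≡ 1, so λ ≡ 33.
  x = λ² - 73 - 25 = 1089 - 98 ≡ 43; y = λ·(73 - 43) - 10 ≡ 32. → (43, 32)
4G: (43, 32) + (25, 6). λ = (6 - 32)/(25 - 43) ≡ 53/61 mod 79. 61⁻¹ ≡ 57 (mod 79) since 61·57 = 3477 ≡ 1, so λ ≡ 19.
  x = λ² - 43 - 25 = 361 - 68 ≡ 56; y = λ·(43 - 56) - 32 ≡ 37. → (56, 37)
4G = (56, 37).
Next 2H:
Repeated addition: build up to 2H.
2H: tangent at (27, 40): λ = (3·27² + 17)/(2·40) ≡ 71/1. 1⁻¹ ≡ 1 (mod 79), so λ ≡ 71·1 ≡ 71.
  x = λ² - 27 - 27 = 5041 - 54 ≡ 10; y = λ·(27 - 10) - 40 ≡ 61. → (10, 61)
2H = (10, 61).
Finally 4G + 2H:
(56, 37) + (10, 61). λ = (61 - 37)/(10 - 56) ≡ 24/33 mod 79. 33⁻¹ ≡ 12 (mod 79), so λ ≡ 51.
  x = λ² - 56 - 10 = 2601 - 66 ≡ 7; y = λ·(56 - 7) - 37 ≡ 13. → (7, 13)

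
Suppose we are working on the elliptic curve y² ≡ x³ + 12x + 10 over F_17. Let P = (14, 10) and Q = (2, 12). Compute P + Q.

(14, 10) + (2, 12). λ = (12 - 10)/(2 - 14) ≡ 2/5 mod 17. 5⁻¹ ≡ 7 (mod 17) since 5·7 = 35 ≡ 1, so λ ≡ 14.
  x = λ² - 14 - 2 = 196 - 16 ≡ 10; y = λ·(14 - 10) - 10 ≡ 12. → (10, 12)

(10, 12)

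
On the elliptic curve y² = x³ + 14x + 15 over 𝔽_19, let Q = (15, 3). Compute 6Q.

(5, 1)

Double-and-add on 6 = (110)₂. Start with Q = (15, 3) for the leading 1-bit.
double: tangent at (15, 3): λ = (3·15² + 14)/(2·3) ≡ 5/6. 6⁻¹ ≡ 16 (mod 19) since 6·16 = 96 ≡ 1, so λ ≡ 5·16 ≡ 4.
  x = λ² - 15 - 15 = 16 - 30 ≡ 5; y = λ·(15 - 5) - 3 ≡ 18. → (5, 18)
add Q: (5, 18) + (15, 3). λ = (3 - 18)/(15 - 5) ≡ 4/10 mod 19. 10⁻¹ ≡ 2 (mod 19) since 10·2 = 20 ≡ 1, so λ ≡ 8.
  x = λ² - 5 - 15 = 64 - 20 ≡ 6; y = λ·(5 - 6) - 18 ≡ 12. → (6, 12)
double: tangent at (6, 12): λ = (3·6² + 14)/(2·12) ≡ 8/5. 5⁻¹ ≡ 4 (mod 19) since 5·4 = 20 ≡ 1, so λ ≡ 8·4 ≡ 13.
  x = λ² - 6 - 6 = 169 - 12 ≡ 5; y = λ·(6 - 5) - 12 ≡ 1. → (5, 1)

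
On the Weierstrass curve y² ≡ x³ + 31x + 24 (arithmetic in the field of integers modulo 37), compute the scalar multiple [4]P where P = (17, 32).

Repeated addition: build up to 4P.
2P: tangent at (17, 32): λ = (3·17² + 31)/(2·32) ≡ 10/27. 27⁻¹ ≡ 11 (mod 37) since 27·11 = 297 ≡ 1, so λ ≡ 10·11 ≡ 36.
  x = λ² - 17 - 17 = 1296 - 34 ≡ 4; y = λ·(17 - 4) - 32 ≡ 29. → (4, 29)
3P: (4, 29) + (17, 32). λ = (32 - 29)/(17 - 4) ≡ 3/13 mod 37. 13⁻¹ ≡ 20 (mod 37) since 13·20 = 260 ≡ 1, so λ ≡ 23.
  x = λ² - 4 - 17 = 529 - 21 ≡ 27; y = λ·(4 - 27) - 29 ≡ 34. → (27, 34)
4P: (27, 34) + (17, 32). λ = (32 - 34)/(17 - 27) ≡ 35/27 mod 37. 27⁻¹ ≡ 11 (mod 37), so λ ≡ 15.
  x = λ² - 27 - 17 = 225 - 44 ≡ 33; y = λ·(27 - 33) - 34 ≡ 24. → (33, 24)

(33, 24)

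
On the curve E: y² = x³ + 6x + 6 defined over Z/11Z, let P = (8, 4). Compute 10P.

Repeated addition: build up to 10P.
2P: tangent at (8, 4): λ = (3·8² + 6)/(2·4) ≡ 0/8. 8⁻¹ ≡ 7 (mod 11), so λ ≡ 0·7 ≡ 0.
  x = λ² - 8 - 8 = 0 - 16 ≡ 6; y = λ·(8 - 6) - 4 ≡ 7. → (6, 7)
3P: (6, 7) + (8, 4). λ = (4 - 7)/(8 - 6) ≡ 8/2 mod 11. 2⁻¹ ≡ 6 (mod 11), so λ ≡ 4.
  x = λ² - 6 - 8 = 16 - 14 ≡ 2; y = λ·(6 - 2) - 7 ≡ 9. → (2, 9)
4P: (2, 9) + (8, 4). λ = (4 - 9)/(8 - 2) ≡ 6/6 mod 11. 6⁻¹ ≡ 2 (mod 11) since 6·2 = 12 ≡ 1, so λ ≡ 1.
  x = λ² - 2 - 8 = 1 - 10 ≡ 2; y = λ·(2 - 2) - 9 ≡ 2. → (2, 2)
5P: (2, 2) + (8, 4). λ = (4 - 2)/(8 - 2) ≡ 2/6 mod 11. 6⁻¹ ≡ 2 (mod 11) since 6·2 = 12 ≡ 1, so λ ≡ 4.
  x = λ² - 2 - 8 = 16 - 10 ≡ 6; y = λ·(2 - 6) - 2 ≡ 4. → (6, 4)
6P: (6, 4) + (8, 4). λ = (4 - 4)/(8 - 6) ≡ 0/2 mod 11. 2⁻¹ ≡ 6 (mod 11), so λ ≡ 0.
  x = λ² - 6 - 8 = 0 - 14 ≡ 8; y = λ·(6 - 8) - 4 ≡ 7. → (8, 7)
7P: (8, 7) + (8, 4): same x and y₁ ≡ -y₂, so the sum is 𝒪.
8P: 𝒪 + (8, 4) = (8, 4) (identity).
9P: tangent at (8, 4): λ = (3·8² + 6)/(2·4) ≡ 0/8. 8⁻¹ ≡ 7 (mod 11) since 8·7 = 56 ≡ 1, so λ ≡ 0·7 ≡ 0.
  x = λ² - 8 - 8 = 0 - 16 ≡ 6; y = λ·(8 - 6) - 4 ≡ 7. → (6, 7)
10P: (6, 7) + (8, 4). λ = (4 - 7)/(8 - 6) ≡ 8/2 mod 11. 2⁻¹ ≡ 6 (mod 11) since 2·6 = 12 ≡ 1, so λ ≡ 4.
  x = λ² - 6 - 8 = 16 - 14 ≡ 2; y = λ·(6 - 2) - 7 ≡ 9. → (2, 9)

(2, 9)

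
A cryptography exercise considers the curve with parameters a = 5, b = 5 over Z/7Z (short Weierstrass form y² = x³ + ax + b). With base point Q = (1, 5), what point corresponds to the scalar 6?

(1, 2)

Repeated addition: build up to 6Q.
2Q: tangent at (1, 5): λ = (3·1² + 5)/(2·5) ≡ 1/3. 3⁻¹ ≡ 5 (mod 7), so λ ≡ 1·5 ≡ 5.
  x = λ² - 1 - 1 = 25 - 2 ≡ 2; y = λ·(1 - 2) - 5 ≡ 4. → (2, 4)
3Q: (2, 4) + (1, 5). λ = (5 - 4)/(1 - 2) ≡ 1/6 mod 7. 6⁻¹ ≡ 6 (mod 7), so λ ≡ 6.
  x = λ² - 2 - 1 = 36 - 3 ≡ 5; y = λ·(2 - 5) - 4 ≡ 6. → (5, 6)
4Q: (5, 6) + (1, 5). λ = (5 - 6)/(1 - 5) ≡ 6/3 mod 7. 3⁻¹ ≡ 5 (mod 7), so λ ≡ 2.
  x = λ² - 5 - 1 = 4 - 6 ≡ 5; y = λ·(5 - 5) - 6 ≡ 1. → (5, 1)
5Q: (5, 1) + (1, 5). λ = (5 - 1)/(1 - 5) ≡ 4/3 mod 7. 3⁻¹ ≡ 5 (mod 7), so λ ≡ 6.
  x = λ² - 5 - 1 = 36 - 6 ≡ 2; y = λ·(5 - 2) - 1 ≡ 3. → (2, 3)
6Q: (2, 3) + (1, 5). λ = (5 - 3)/(1 - 2) ≡ 2/6 mod 7. 6⁻¹ ≡ 6 (mod 7) since 6·6 = 36 ≡ 1, so λ ≡ 5.
  x = λ² - 2 - 1 = 25 - 3 ≡ 1; y = λ·(2 - 1) - 3 ≡ 2. → (1, 2)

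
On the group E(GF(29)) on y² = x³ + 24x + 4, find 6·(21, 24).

(6, 4)

Write P = (21, 24).
Repeated addition: build up to 6P.
2P: tangent at (21, 24): λ = (3·21² + 24)/(2·24) ≡ 13/19. 19⁻¹ ≡ 26 (mod 29), so λ ≡ 13·26 ≡ 19.
  x = λ² - 21 - 21 = 361 - 42 ≡ 0; y = λ·(21 - 0) - 24 ≡ 27. → (0, 27)
3P: (0, 27) + (21, 24). λ = (24 - 27)/(21 - 0) ≡ 26/21 mod 29. 21⁻¹ ≡ 18 (mod 29), so λ ≡ 4.
  x = λ² - 0 - 21 = 16 - 21 ≡ 24; y = λ·(0 - 24) - 27 ≡ 22. → (24, 22)
4P: (24, 22) + (21, 24). λ = (24 - 22)/(21 - 24) ≡ 2/26 mod 29. 26⁻¹ ≡ 19 (mod 29), so λ ≡ 9.
  x = λ² - 24 - 21 = 81 - 45 ≡ 7; y = λ·(24 - 7) - 22 ≡ 15. → (7, 15)
5P: (7, 15) + (21, 24). λ = (24 - 15)/(21 - 7) ≡ 9/14 mod 29. 14⁻¹ ≡ 27 (mod 29), so λ ≡ 11.
  x = λ² - 7 - 21 = 121 - 28 ≡ 6; y = λ·(7 - 6) - 15 ≡ 25. → (6, 25)
6P: (6, 25) + (21, 24). λ = (24 - 25)/(21 - 6) ≡ 28/15 mod 29. 15⁻¹ ≡ 2 (mod 29), so λ ≡ 27.
  x = λ² - 6 - 21 = 729 - 27 ≡ 6; y = λ·(6 - 6) - 25 ≡ 4. → (6, 4)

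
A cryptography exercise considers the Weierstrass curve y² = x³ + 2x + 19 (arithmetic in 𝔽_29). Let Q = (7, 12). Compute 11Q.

Double-and-add on 11 = (1011)₂. Start with Q = (7, 12) for the leading 1-bit.
double: tangent at (7, 12): λ = (3·7² + 2)/(2·12) ≡ 4/24. 24⁻¹ ≡ 23 (mod 29), so λ ≡ 4·23 ≡ 5.
  x = λ² - 7 - 7 = 25 - 14 ≡ 11; y = λ·(7 - 11) - 12 ≡ 26. → (11, 26)
double: tangent at (11, 26): λ = (3·11² + 2)/(2·26) ≡ 17/23. 23⁻¹ ≡ 24 (mod 29), so λ ≡ 17·24 ≡ 2.
  x = λ² - 11 - 11 = 4 - 22 ≡ 11; y = λ·(11 - 11) - 26 ≡ 3. → (11, 3)
add Q: (11, 3) + (7, 12). λ = (12 - 3)/(7 - 11) ≡ 9/25 mod 29. 25⁻¹ ≡ 7 (mod 29), so λ ≡ 5.
  x = λ² - 11 - 7 = 25 - 18 ≡ 7; y = λ·(11 - 7) - 3 ≡ 17. → (7, 17)
double: tangent at (7, 17): λ = (3·7² + 2)/(2·17) ≡ 4/5. 5⁻¹ ≡ 6 (mod 29), so λ ≡ 4·6 ≡ 24.
  x = λ² - 7 - 7 = 576 - 14 ≡ 11; y = λ·(7 - 11) - 17 ≡ 3. → (11, 3)
add Q: (11, 3) + (7, 12). λ = (12 - 3)/(7 - 11) ≡ 9/25 mod 29. 25⁻¹ ≡ 7 (mod 29) since 25·7 = 175 ≡ 1, so λ ≡ 5.
  x = λ² - 11 - 7 = 25 - 18 ≡ 7; y = λ·(11 - 7) - 3 ≡ 17. → (7, 17)

(7, 17)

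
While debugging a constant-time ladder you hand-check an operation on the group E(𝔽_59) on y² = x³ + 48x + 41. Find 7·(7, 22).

Write Q = (7, 22).
Double-and-add on 7 = (111)₂. Start with Q = (7, 22) for the leading 1-bit.
double: tangent at (7, 22): λ = (3·7² + 48)/(2·22) ≡ 18/44. 44⁻¹ ≡ 55 (mod 59) since 44·55 = 2420 ≡ 1, so λ ≡ 18·55 ≡ 46.
  x = λ² - 7 - 7 = 2116 - 14 ≡ 37; y = λ·(7 - 37) - 22 ≡ 14. → (37, 14)
add Q: (37, 14) + (7, 22). λ = (22 - 14)/(7 - 37) ≡ 8/29 mod 59. 29⁻¹ ≡ 57 (mod 59), so λ ≡ 43.
  x = λ² - 37 - 7 = 1849 - 44 ≡ 35; y = λ·(37 - 35) - 14 ≡ 13. → (35, 13)
double: tangent at (35, 13): λ = (3·35² + 48)/(2·13) ≡ 6/26. 26⁻¹ ≡ 25 (mod 59) since 26·25 = 650 ≡ 1, so λ ≡ 6·25 ≡ 32.
  x = λ² - 35 - 35 = 1024 - 70 ≡ 10; y = λ·(35 - 10) - 13 ≡ 20. → (10, 20)
add Q: (10, 20) + (7, 22). λ = (22 - 20)/(7 - 10) ≡ 2/56 mod 59. 56⁻¹ ≡ 39 (mod 59) since 56·39 = 2184 ≡ 1, so λ ≡ 19.
  x = λ² - 10 - 7 = 361 - 17 ≡ 49; y = λ·(10 - 49) - 20 ≡ 6. → (49, 6)

(49, 6)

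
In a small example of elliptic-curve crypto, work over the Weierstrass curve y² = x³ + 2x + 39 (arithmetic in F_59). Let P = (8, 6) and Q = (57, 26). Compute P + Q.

(57, 33)

(8, 6) + (57, 26). λ = (26 - 6)/(57 - 8) ≡ 20/49 mod 59. 49⁻¹ ≡ 53 (mod 59), so λ ≡ 57.
  x = λ² - 8 - 57 = 3249 - 65 ≡ 57; y = λ·(8 - 57) - 6 ≡ 33. → (57, 33)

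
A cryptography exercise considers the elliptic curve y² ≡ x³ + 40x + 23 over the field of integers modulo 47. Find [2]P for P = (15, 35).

(41, 15)

tangent at (15, 35): λ = (3·15² + 40)/(2·35) ≡ 10/23. 23⁻¹ ≡ 45 (mod 47) since 23·45 = 1035 ≡ 1, so λ ≡ 10·45 ≡ 27.
  x = λ² - 15 - 15 = 729 - 30 ≡ 41; y = λ·(15 - 41) - 35 ≡ 15. → (41, 15)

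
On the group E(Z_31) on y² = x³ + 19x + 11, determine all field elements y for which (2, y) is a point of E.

x³ + 19x + 11 = 57 ≡ 26 (mod 31).
26 is a non-residue mod 31; no y exists.

none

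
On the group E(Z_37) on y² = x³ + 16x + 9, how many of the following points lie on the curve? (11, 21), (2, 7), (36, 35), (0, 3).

2

(11, 21): 21² ≡ 34, rhs ≡ 36 → off.
(2, 7): 7² ≡ 12, rhs ≡ 12 → on.
(36, 35): 35² ≡ 4, rhs ≡ 29 → off.
(0, 3): 3² ≡ 9, rhs ≡ 9 → on.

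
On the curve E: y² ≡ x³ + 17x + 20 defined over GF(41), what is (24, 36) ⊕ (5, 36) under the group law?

(24, 36) + (5, 36). λ = (36 - 36)/(5 - 24) ≡ 0/22 mod 41. 22⁻¹ ≡ 28 (mod 41), so λ ≡ 0.
  x = λ² - 24 - 5 = 0 - 29 ≡ 12; y = λ·(24 - 12) - 36 ≡ 5. → (12, 5)

(12, 5)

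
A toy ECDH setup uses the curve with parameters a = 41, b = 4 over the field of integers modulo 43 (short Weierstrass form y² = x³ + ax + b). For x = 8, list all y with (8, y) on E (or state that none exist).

x³ + 41x + 4 = 844 ≡ 27 (mod 43).
27 is a non-residue mod 43; no y exists.

none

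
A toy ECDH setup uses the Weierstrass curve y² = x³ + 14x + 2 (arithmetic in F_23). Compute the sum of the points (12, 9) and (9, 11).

(12, 9) + (9, 11). λ = (11 - 9)/(9 - 12) ≡ 2/20 mod 23. 20⁻¹ ≡ 15 (mod 23), so λ ≡ 7.
  x = λ² - 12 - 9 = 49 - 21 ≡ 5; y = λ·(12 - 5) - 9 ≡ 17. → (5, 17)

(5, 17)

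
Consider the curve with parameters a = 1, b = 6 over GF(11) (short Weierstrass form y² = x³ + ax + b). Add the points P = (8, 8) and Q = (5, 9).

(3, 5)

(8, 8) + (5, 9). λ = (9 - 8)/(5 - 8) ≡ 1/8 mod 11. 8⁻¹ ≡ 7 (mod 11) since 8·7 = 56 ≡ 1, so λ ≡ 7.
  x = λ² - 8 - 5 = 49 - 13 ≡ 3; y = λ·(8 - 3) - 8 ≡ 5. → (3, 5)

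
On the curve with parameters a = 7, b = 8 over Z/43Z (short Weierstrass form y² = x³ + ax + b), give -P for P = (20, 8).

(20, 35)

-(20, 8) = (20, -8 mod 43) = (20, 35).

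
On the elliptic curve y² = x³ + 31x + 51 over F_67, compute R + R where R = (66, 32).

(56, 11)

tangent at (66, 32): λ = (3·66² + 31)/(2·32) ≡ 34/64. 64⁻¹ ≡ 22 (mod 67) since 64·22 = 1408 ≡ 1, so λ ≡ 34·22 ≡ 11.
  x = λ² - 66 - 66 = 121 - 132 ≡ 56; y = λ·(66 - 56) - 32 ≡ 11. → (56, 11)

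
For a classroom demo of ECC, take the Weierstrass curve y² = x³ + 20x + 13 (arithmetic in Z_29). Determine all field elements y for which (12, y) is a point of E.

x³ + 20x + 13 = 1981 ≡ 9 (mod 29).
Square roots of 9 mod 29: 3 and 26 (since 3² = 9 ≡ 9).

3, 26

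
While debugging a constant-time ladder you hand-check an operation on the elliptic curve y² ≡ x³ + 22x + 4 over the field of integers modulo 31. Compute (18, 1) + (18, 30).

O

The two points share x = 18 and their y-coordinates satisfy 1 + 30 ≡ 0 (mod 31), so they are inverses. Their sum is the point at infinity.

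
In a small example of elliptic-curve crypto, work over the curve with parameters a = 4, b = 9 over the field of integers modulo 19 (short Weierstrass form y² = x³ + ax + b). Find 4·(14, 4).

Write G = (14, 4).
Double-and-add on 4 = (100)₂. Start with G = (14, 4) for the leading 1-bit.
double: tangent at (14, 4): λ = (3·14² + 4)/(2·4) ≡ 3/8. 8⁻¹ ≡ 12 (mod 19), so λ ≡ 3·12 ≡ 17.
  x = λ² - 14 - 14 = 289 - 28 ≡ 14; y = λ·(14 - 14) - 4 ≡ 15. → (14, 15)
double: tangent at (14, 15): λ = (3·14² + 4)/(2·15) ≡ 3/11. 11⁻¹ ≡ 7 (mod 19), so λ ≡ 3·7 ≡ 2.
  x = λ² - 14 - 14 = 4 - 28 ≡ 14; y = λ·(14 - 14) - 15 ≡ 4. → (14, 4)

(14, 4)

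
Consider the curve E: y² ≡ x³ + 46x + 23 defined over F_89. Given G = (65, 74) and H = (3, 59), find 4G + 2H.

First 4G:
Repeated addition: build up to 4G.
2G: tangent at (65, 74): λ = (3·65² + 46)/(2·74) ≡ 83/59. 59⁻¹ ≡ 86 (mod 89), so λ ≡ 83·86 ≡ 18.
  x = λ² - 65 - 65 = 324 - 130 ≡ 16; y = λ·(65 - 16) - 74 ≡ 7. → (16, 7)
3G: (16, 7) + (65, 74). λ = (74 - 7)/(65 - 16) ≡ 67/49 mod 89. 49⁻¹ ≡ 20 (mod 89) since 49·20 = 980 ≡ 1, so λ ≡ 5.
  x = λ² - 16 - 65 = 25 - 81 ≡ 33; y = λ·(16 - 33) - 7 ≡ 86. → (33, 86)
4G: (33, 86) + (65, 74). λ = (74 - 86)/(65 - 33) ≡ 77/32 mod 89. 32⁻¹ ≡ 64 (mod 89), so λ ≡ 33.
  x = λ² - 33 - 65 = 1089 - 98 ≡ 12; y = λ·(33 - 12) - 86 ≡ 73. → (12, 73)
4G = (12, 73).
Next 2H:
Repeated addition: build up to 2H.
2H: tangent at (3, 59): λ = (3·3² + 46)/(2·59) ≡ 73/29. 29⁻¹ ≡ 43 (mod 89) since 29·43 = 1247 ≡ 1, so λ ≡ 73·43 ≡ 24.
  x = λ² - 3 - 3 = 576 - 6 ≡ 36; y = λ·(3 - 36) - 59 ≡ 39. → (36, 39)
2H = (36, 39).
Finally 4G + 2H:
(12, 73) + (36, 39). λ = (39 - 73)/(36 - 12) ≡ 55/24 mod 89. 24⁻¹ ≡ 26 (mod 89) since 24·26 = 624 ≡ 1, so λ ≡ 6.
  x = λ² - 12 - 36 = 36 - 48 ≡ 77; y = λ·(12 - 77) - 73 ≡ 71. → (77, 71)

(77, 71)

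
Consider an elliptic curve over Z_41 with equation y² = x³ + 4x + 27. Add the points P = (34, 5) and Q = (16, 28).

(33, 37)

(34, 5) + (16, 28). λ = (28 - 5)/(16 - 34) ≡ 23/23 mod 41. 23⁻¹ ≡ 25 (mod 41) since 23·25 = 575 ≡ 1, so λ ≡ 1.
  x = λ² - 34 - 16 = 1 - 50 ≡ 33; y = λ·(34 - 33) - 5 ≡ 37. → (33, 37)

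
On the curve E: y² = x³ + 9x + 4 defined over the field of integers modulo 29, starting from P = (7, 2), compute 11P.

Double-and-add on 11 = (1011)₂. Start with P = (7, 2) for the leading 1-bit.
double: tangent at (7, 2): λ = (3·7² + 9)/(2·2) ≡ 11/4. 4⁻¹ ≡ 22 (mod 29), so λ ≡ 11·22 ≡ 10.
  x = λ² - 7 - 7 = 100 - 14 ≡ 28; y = λ·(7 - 28) - 2 ≡ 20. → (28, 20)
double: tangent at (28, 20): λ = (3·28² + 9)/(2·20) ≡ 12/11. 11⁻¹ ≡ 8 (mod 29), so λ ≡ 12·8 ≡ 9.
  x = λ² - 28 - 28 = 81 - 56 ≡ 25; y = λ·(28 - 25) - 20 ≡ 7. → (25, 7)
add P: (25, 7) + (7, 2). λ = (2 - 7)/(7 - 25) ≡ 24/11 mod 29. 11⁻¹ ≡ 8 (mod 29) since 11·8 = 88 ≡ 1, so λ ≡ 18.
  x = λ² - 25 - 7 = 324 - 32 ≡ 2; y = λ·(25 - 2) - 7 ≡ 1. → (2, 1)
double: tangent at (2, 1): λ = (3·2² + 9)/(2·1) ≡ 21/2. 2⁻¹ ≡ 15 (mod 29), so λ ≡ 21·15 ≡ 25.
  x = λ² - 2 - 2 = 625 - 4 ≡ 12; y = λ·(2 - 12) - 1 ≡ 10. → (12, 10)
add P: (12, 10) + (7, 2). λ = (2 - 10)/(7 - 12) ≡ 21/24 mod 29. 24⁻¹ ≡ 23 (mod 29), so λ ≡ 19.
  x = λ² - 12 - 7 = 361 - 19 ≡ 23; y = λ·(12 - 23) - 10 ≡ 13. → (23, 13)

(23, 13)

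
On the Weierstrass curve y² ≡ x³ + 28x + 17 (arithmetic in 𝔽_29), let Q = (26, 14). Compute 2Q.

(15, 19)

tangent at (26, 14): λ = (3·26² + 28)/(2·14) ≡ 26/28. 28⁻¹ ≡ 28 (mod 29) since 28·28 = 784 ≡ 1, so λ ≡ 26·28 ≡ 3.
  x = λ² - 26 - 26 = 9 - 52 ≡ 15; y = λ·(26 - 15) - 14 ≡ 19. → (15, 19)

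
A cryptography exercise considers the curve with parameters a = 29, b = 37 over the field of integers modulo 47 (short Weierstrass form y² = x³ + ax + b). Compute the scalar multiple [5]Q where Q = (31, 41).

(46, 30)

Double-and-add on 5 = (101)₂. Start with Q = (31, 41) for the leading 1-bit.
double: tangent at (31, 41): λ = (3·31² + 29)/(2·41) ≡ 45/35. 35⁻¹ ≡ 43 (mod 47) since 35·43 = 1505 ≡ 1, so λ ≡ 45·43 ≡ 8.
  x = λ² - 31 - 31 = 64 - 62 ≡ 2; y = λ·(31 - 2) - 41 ≡ 3. → (2, 3)
double: tangent at (2, 3): λ = (3·2² + 29)/(2·3) ≡ 41/6. 6⁻¹ ≡ 8 (mod 47), so λ ≡ 41·8 ≡ 46.
  x = λ² - 2 - 2 = 2116 - 4 ≡ 44; y = λ·(2 - 44) - 3 ≡ 39. → (44, 39)
add Q: (44, 39) + (31, 41). λ = (41 - 39)/(31 - 44) ≡ 2/34 mod 47. 34⁻¹ ≡ 18 (mod 47), so λ ≡ 36.
  x = λ² - 44 - 31 = 1296 - 75 ≡ 46; y = λ·(44 - 46) - 39 ≡ 30. → (46, 30)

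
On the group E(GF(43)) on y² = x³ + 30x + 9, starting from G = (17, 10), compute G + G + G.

Repeated addition: build up to 3G.
2G: tangent at (17, 10): λ = (3·17² + 30)/(2·10) ≡ 37/20. 20⁻¹ ≡ 28 (mod 43) since 20·28 = 560 ≡ 1, so λ ≡ 37·28 ≡ 4.
  x = λ² - 17 - 17 = 16 - 34 ≡ 25; y = λ·(17 - 25) - 10 ≡ 1. → (25, 1)
3G: (25, 1) + (17, 10). λ = (10 - 1)/(17 - 25) ≡ 9/35 mod 43. 35⁻¹ ≡ 16 (mod 43), so λ ≡ 15.
  x = λ² - 25 - 17 = 225 - 42 ≡ 11; y = λ·(25 - 11) - 1 ≡ 37. → (11, 37)

(11, 37)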